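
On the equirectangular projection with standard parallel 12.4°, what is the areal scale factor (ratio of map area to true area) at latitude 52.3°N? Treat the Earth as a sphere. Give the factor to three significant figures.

The equidistant cylindrical projection with φ₀ = 12.4° has h = 1 (meridians true) and k = cos φ₀ / cos φ along parallels.
Areal scale = h·k = 1 × cos φ₀ / cos φ; at 52.3°, h = 1.000, k = 1.597, so h·k = 1.597.

1.60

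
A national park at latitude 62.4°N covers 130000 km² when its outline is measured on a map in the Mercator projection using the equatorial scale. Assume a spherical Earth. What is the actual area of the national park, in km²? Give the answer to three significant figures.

The Mercator projection is conformal; its linear scale factor is the same in every direction and equals sec φ = 1/cos φ.
Areal scale = k² = sec²φ = 1/cos²(62.4°) = 1/0.4633² = 4.659.
True area = apparent / (areal scale) = 130000 / 4.659 ≈ 27900 km².

27900 km²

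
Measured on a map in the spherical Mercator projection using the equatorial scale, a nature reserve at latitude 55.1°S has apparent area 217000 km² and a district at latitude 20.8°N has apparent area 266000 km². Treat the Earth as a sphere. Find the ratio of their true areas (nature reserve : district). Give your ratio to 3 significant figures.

0.306

On Mercator the areal scale is sec²φ, so true area = apparent × cos²φ.
True area of nature reserve: 217000 × cos²(55.1°) = 217000 × 0.3274 = 71040 km².
True area of district: 266000 × cos²(20.8°) = 266000 × 0.8739 = 232500 km².
Ratio = 71040 / 232500 ≈ 0.306.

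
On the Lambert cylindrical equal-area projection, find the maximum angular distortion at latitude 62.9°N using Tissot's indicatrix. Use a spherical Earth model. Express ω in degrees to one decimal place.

The Lambert cylindrical equal-area projection is the cylindrical equal-area projection with its standard parallel at the equator (φ₀ = 0). Cylindrical equal-area (φ₀ = 0°): h = cos φ / cos 0° along meridians, k = cos 0° / cos φ along parallels; h·k = 1.
At 62.9°: h = 0.4555, k = 2.195; principal scales a = 2.195, b = 0.4555.
sin(ω/2) = (a − b)/(a + b) = 1.740/2.651 = 0.6563, so ω = 2 arcsin(0.6563) ≈ 82.0°.

82.0°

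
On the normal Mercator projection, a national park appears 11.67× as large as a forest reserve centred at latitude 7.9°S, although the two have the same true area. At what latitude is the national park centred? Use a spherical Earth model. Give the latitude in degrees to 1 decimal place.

For equal true areas on Mercator, apparent areas scale as sec²φ, so the ratio is cos²φ₂ / cos²φ₁.
cos²φ₂ / cos²φ₁ = 11.67  ⇒  cos φ₁ = cos 7.9° / √11.67 = 0.9905/3.416 = 0.2900.
φ₁ = arccos(0.2900) ≈ 73.1°.

73.1°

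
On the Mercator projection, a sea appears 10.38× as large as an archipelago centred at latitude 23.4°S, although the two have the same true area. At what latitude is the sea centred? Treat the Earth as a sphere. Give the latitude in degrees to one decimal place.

Mercator areal scale is sec²φ, so apparent-area ratio = sec²φ₁ / sec²φ₂ = cos²φ₂ / cos²φ₁.
cos²φ₂ / cos²φ₁ = 10.38  ⇒  cos φ₁ = cos 23.4° / √10.38 = 0.9178/3.222 = 0.2849.
φ₁ = arccos(0.2849) ≈ 73.4°.

73.4°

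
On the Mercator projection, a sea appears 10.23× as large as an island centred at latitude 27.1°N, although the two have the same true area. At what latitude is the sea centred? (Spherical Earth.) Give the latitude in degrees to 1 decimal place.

73.8°

On Mercator, (apparent₁)/(apparent₂) = sec²φ₁ / sec²φ₂ when true areas are equal.
cos²φ₂ / cos²φ₁ = 10.23  ⇒  cos φ₁ = cos 27.1° / √10.23 = 0.8902/3.198 = 0.2783.
φ₁ = arccos(0.2783) ≈ 73.8°.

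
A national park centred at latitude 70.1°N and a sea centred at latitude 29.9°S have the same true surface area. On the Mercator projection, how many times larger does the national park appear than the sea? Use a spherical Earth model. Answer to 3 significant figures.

Mercator is conformal with k = sec φ, so areal scale = k² = sec²φ.
At 70.1°: sec²(70.1°) = 1/0.3404² = 8.631.
At 29.9°: sec²(29.9°) = 1/0.8669² = 1.331.
Ratio = 8.631/1.331 = cos²(29.9°)/cos²(70.1°) ≈ 6.49.

6.49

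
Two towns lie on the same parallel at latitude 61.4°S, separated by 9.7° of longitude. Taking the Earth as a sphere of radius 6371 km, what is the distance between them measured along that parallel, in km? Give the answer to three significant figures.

Arc length along a parallel = R cos φ · Δλ (with Δλ in radians).
= 6371 × cos 61.4° × (9.7° × π/180) = 6371 × 0.4787 × 0.1693 ≈ 516 km.

516 km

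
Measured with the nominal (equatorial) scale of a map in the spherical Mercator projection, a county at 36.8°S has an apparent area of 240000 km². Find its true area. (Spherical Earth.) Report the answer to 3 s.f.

The Mercator projection is conformal; its linear scale factor is the same in every direction and equals sec φ = 1/cos φ.
Areal scale = k² = sec²φ = 1/cos²(36.8°) = 1/0.8007² = 1.560.
True area = apparent / (areal scale) = 240000 / 1.560 ≈ 154000 km².

154000 km²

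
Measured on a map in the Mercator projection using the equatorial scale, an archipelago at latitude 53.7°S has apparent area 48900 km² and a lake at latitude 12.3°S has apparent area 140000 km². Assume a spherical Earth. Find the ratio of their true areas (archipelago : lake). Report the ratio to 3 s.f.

Mercator's areal exaggeration is sec²φ; hence true area = (apparent area) · cos²φ.
True area of archipelago: 48900 × cos²(53.7°) = 48900 × 0.3505 = 17140 km².
True area of lake: 140000 × cos²(12.3°) = 140000 × 0.9546 = 133600 km².
Ratio = 17140 / 133600 ≈ 0.128.

0.128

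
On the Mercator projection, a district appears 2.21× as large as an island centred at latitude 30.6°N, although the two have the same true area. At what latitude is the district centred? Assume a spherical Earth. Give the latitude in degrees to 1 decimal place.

On Mercator, (apparent₁)/(apparent₂) = sec²φ₁ / sec²φ₂ when true areas are equal.
cos²φ₂ / cos²φ₁ = 2.21  ⇒  cos φ₁ = cos 30.6° / √2.21 = 0.8607/1.487 = 0.5790.
φ₁ = arccos(0.5790) ≈ 54.6°.

54.6°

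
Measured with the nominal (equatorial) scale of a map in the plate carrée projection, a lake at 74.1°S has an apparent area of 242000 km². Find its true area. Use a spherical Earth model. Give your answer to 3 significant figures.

66300 km²

For the equirectangular projection with φ₀ = 0 (plate carrée), h = 1 along meridians and k = sec φ along parallels.
Areal scale = h·k = 1 × sec φ; at 74.1°, h = 1.000, k = 3.650, so h·k = 3.650.
True area = apparent / (areal scale) = 242000 / 3.650 ≈ 66300 km².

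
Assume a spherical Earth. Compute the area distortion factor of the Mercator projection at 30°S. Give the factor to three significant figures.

1.33

For Mercator, h = k = sec φ (a conformal cylindrical projection has a single point scale, 1/cos φ).
Areal scale = k² = sec²φ = 1/cos²(30°) = 1/0.8660² = 1.333.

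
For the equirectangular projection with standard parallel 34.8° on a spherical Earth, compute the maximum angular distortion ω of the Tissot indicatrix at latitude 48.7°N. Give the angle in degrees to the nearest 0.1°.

12.5°

With standard parallel φ₀ = 34.8°, the equirectangular projection gives x = Rλ cos φ₀, y = Rφ, so h = 1 and k = cos 34.8° / cos φ.
At 48.7°: h = 1.000, k = 1.244; principal scales a = 1.244, b = 1.000.
sin(ω/2) = (a − b)/(a + b) = 0.2442/2.244 = 0.1088, so ω = 2 arcsin(0.1088) ≈ 12.5°.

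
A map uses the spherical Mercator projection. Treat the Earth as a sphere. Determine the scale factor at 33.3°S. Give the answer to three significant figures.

1.20

Mercator is conformal, so the point scale is isotropic: h = k = sec φ = 1/cos φ.
k = 1/cos 33.3° = 1/0.8358 = 1.196.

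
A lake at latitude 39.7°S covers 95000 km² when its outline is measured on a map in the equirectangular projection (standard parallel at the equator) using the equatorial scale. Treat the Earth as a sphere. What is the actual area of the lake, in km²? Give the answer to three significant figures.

In the plate carrée (x = Rλ, y = Rφ), meridians are true-scale (h = 1) and parallels are stretched by k = sec φ.
Areal scale = h·k = 1 × sec φ; at 39.7°, h = 1.000, k = 1.300, so h·k = 1.300.
True area = apparent / (areal scale) = 95000 / 1.300 ≈ 73100 km².

73100 km²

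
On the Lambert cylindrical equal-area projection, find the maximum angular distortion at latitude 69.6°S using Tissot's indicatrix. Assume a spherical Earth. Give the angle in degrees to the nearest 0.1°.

The Lambert cylindrical equal-area projection is the cylindrical equal-area projection with its standard parallel at the equator (φ₀ = 0). Cylindrical equal-area (φ₀ = 0°): h = cos φ / cos 0° along meridians, k = cos 0° / cos φ along parallels; h·k = 1.
At 69.6°: h = 0.3486, k = 2.869; principal scales a = 2.869, b = 0.3486.
sin(ω/2) = (a − b)/(a + b) = 2.520/3.217 = 0.7833, so ω = 2 arcsin(0.7833) ≈ 103.1°.

103.1°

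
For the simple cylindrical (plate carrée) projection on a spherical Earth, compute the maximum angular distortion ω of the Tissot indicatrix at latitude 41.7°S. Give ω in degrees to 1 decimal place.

Plate carrée maps x = Rλ, y = Rφ. The meridian scale is h = 1 and the parallel scale is k = 1/cos φ = sec φ.
At 41.7°: h = 1.000, k = 1.339; principal scales a = 1.339, b = 1.000.
sin(ω/2) = (a − b)/(a + b) = 0.3393/2.339 = 0.1451, so ω = 2 arcsin(0.1451) ≈ 16.7°.

16.7°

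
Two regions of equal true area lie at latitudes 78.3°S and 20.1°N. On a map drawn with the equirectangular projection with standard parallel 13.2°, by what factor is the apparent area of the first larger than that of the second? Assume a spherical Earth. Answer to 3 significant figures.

With standard parallel φ₀ = 13.2°, the equirectangular projection gives x = Rλ cos φ₀, y = Rφ, so h = 1 and k = cos 13.2° / cos φ.
Areal scale at 78.3°: h·k = 1.000 × 4.801 = 4.801.
Areal scale at 20.1°: h·k = 1.000 × 1.037 = 1.037.
Ratio = 4.801/1.037 ≈ 4.63.

4.63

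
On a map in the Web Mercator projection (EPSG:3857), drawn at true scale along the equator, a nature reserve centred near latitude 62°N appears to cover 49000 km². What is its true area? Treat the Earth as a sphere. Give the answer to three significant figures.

The Mercator projection is conformal; its linear scale factor is the same in every direction and equals sec φ = 1/cos φ.
Areal scale = k² = sec²φ = 1/cos²(62°) = 1/0.4695² = 4.537.
True area = apparent / (areal scale) = 49000 / 4.537 ≈ 10800 km².

10800 km²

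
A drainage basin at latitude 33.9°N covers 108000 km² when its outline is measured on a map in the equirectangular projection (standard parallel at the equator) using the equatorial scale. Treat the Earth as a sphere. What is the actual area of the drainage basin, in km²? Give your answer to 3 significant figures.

Plate carrée maps x = Rλ, y = Rφ. The meridian scale is h = 1 and the parallel scale is k = 1/cos φ = sec φ.
Areal scale = h·k = 1 × sec φ; at 33.9°, h = 1.000, k = 1.205, so h·k = 1.205.
True area = apparent / (areal scale) = 108000 / 1.205 ≈ 89600 km².

89600 km²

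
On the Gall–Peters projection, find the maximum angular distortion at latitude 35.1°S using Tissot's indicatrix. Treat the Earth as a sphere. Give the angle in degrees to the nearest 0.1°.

The Gall–Peters projection is cylindrical equal-area with φ₀ = 45°. A cylindrical equal-area projection with standard parallel φ₀ has meridian scale h = cos φ / cos φ₀ and parallel scale k = cos φ₀ / cos φ (so areas are preserved, h·k = 1).
At 35.1°: h = 1.157, k = 0.8643; principal scales a = 1.157, b = 0.8643.
sin(ω/2) = (a − b)/(a + b) = 0.2928/2.021 = 0.1448, so ω = 2 arcsin(0.1448) ≈ 16.7°.

16.7°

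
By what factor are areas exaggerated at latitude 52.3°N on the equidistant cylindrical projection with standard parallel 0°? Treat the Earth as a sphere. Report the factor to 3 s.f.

Plate carrée maps x = Rλ, y = Rφ. The meridian scale is h = 1 and the parallel scale is k = 1/cos φ = sec φ.
Areal scale = h·k = 1 × sec φ; at 52.3°, h = 1.000, k = 1.635, so h·k = 1.635.

1.64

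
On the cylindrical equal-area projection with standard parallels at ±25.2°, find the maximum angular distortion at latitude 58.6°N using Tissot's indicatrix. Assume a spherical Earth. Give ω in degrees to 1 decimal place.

60.3°

A cylindrical equal-area projection with standard parallel φ₀ has meridian scale h = cos φ / cos φ₀ and parallel scale k = cos φ₀ / cos φ (so areas are preserved, h·k = 1).
At 58.6°: h = 0.5758, k = 1.737; principal scales a = 1.737, b = 0.5758.
sin(ω/2) = (a − b)/(a + b) = 1.161/2.312 = 0.5020, so ω = 2 arcsin(0.5020) ≈ 60.3°.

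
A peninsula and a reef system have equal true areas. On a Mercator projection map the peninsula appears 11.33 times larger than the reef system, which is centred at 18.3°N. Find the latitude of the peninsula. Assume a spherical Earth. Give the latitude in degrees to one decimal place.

73.6°

Mercator areal scale is sec²φ, so apparent-area ratio = sec²φ₁ / sec²φ₂ = cos²φ₂ / cos²φ₁.
cos²φ₂ / cos²φ₁ = 11.33  ⇒  cos φ₁ = cos 18.3° / √11.33 = 0.9494/3.366 = 0.2821.
φ₁ = arccos(0.2821) ≈ 73.6°.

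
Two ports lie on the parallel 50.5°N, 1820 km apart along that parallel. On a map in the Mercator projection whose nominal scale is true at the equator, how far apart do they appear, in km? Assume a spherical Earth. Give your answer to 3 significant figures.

The Mercator projection is conformal; its linear scale factor is the same in every direction and equals sec φ = 1/cos φ.
Along the parallel, k = sec 50.5° = 1/0.6361 = 1.572.
Map distance = 1820 × 1.572 ≈ 2860 km.

2860 km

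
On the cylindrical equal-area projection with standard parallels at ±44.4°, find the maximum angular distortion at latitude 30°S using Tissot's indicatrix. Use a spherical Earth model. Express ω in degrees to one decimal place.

A cylindrical equal-area projection with standard parallel φ₀ has meridian scale h = cos φ / cos φ₀ and parallel scale k = cos φ₀ / cos φ (so areas are preserved, h·k = 1).
At 30°: h = 1.212, k = 0.8250; principal scales a = 1.212, b = 0.8250.
sin(ω/2) = (a − b)/(a + b) = 0.3871/2.037 = 0.1900, so ω = 2 arcsin(0.1900) ≈ 21.9°.

21.9°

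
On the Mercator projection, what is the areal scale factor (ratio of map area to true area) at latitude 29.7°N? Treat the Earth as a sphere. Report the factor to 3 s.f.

The Mercator projection is conformal; its linear scale factor is the same in every direction and equals sec φ = 1/cos φ.
Areal scale = k² = sec²φ = 1/cos²(29.7°) = 1/0.8686² = 1.325.

1.33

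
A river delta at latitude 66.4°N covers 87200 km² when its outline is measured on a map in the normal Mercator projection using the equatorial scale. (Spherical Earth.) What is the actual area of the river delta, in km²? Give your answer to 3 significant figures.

14000 km²

The Mercator projection is conformal; its linear scale factor is the same in every direction and equals sec φ = 1/cos φ.
Areal scale = k² = sec²φ = 1/cos²(66.4°) = 1/0.4003² = 6.239.
True area = apparent / (areal scale) = 87200 / 6.239 ≈ 14000 km².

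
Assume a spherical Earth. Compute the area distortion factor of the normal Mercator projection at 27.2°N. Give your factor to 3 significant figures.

1.26

For Mercator, h = k = sec φ (a conformal cylindrical projection has a single point scale, 1/cos φ).
Areal scale = k² = sec²φ = 1/cos²(27.2°) = 1/0.8894² = 1.264.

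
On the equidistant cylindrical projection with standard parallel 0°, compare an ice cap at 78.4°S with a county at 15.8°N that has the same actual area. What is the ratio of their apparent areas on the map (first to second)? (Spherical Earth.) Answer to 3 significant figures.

For the equirectangular projection with φ₀ = 0 (plate carrée), h = 1 along meridians and k = sec φ along parallels.
Areal scale at 78.4°: h·k = 1.000 × 4.973 = 4.973.
Areal scale at 15.8°: h·k = 1.000 × 1.039 = 1.039.
Ratio = 4.973/1.039 ≈ 4.79.

4.79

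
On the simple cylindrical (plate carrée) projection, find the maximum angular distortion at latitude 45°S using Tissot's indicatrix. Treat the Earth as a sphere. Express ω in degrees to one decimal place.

19.8°

For the equirectangular projection with φ₀ = 0 (plate carrée), h = 1 along meridians and k = sec φ along parallels.
At 45°: h = 1.000, k = 1.414; principal scales a = 1.414, b = 1.000.
sin(ω/2) = (a − b)/(a + b) = 0.4142/2.414 = 0.1716, so ω = 2 arcsin(0.1716) ≈ 19.8°.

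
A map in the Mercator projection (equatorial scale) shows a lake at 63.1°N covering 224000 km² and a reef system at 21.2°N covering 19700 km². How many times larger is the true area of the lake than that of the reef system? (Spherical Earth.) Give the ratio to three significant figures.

2.68

On Mercator the areal scale is sec²φ, so true area = apparent × cos²φ.
True area of lake: 224000 × cos²(63.1°) = 224000 × 0.2047 = 45850 km².
True area of reef system: 19700 × cos²(21.2°) = 19700 × 0.8692 = 17120 km².
Ratio = 45850 / 17120 ≈ 2.68.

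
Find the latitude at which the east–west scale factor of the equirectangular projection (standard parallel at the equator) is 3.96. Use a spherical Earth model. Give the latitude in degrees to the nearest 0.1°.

Plate carrée: h = 1, k = sec φ along parallels.
sec φ = 3.96  ⇒  cos φ = 0.2525  ⇒  φ ≈ 75.4°.

75.4°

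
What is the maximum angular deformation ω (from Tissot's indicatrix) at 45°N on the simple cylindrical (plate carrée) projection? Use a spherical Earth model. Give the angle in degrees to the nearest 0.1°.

19.8°

For the equirectangular projection with φ₀ = 0 (plate carrée), h = 1 along meridians and k = sec φ along parallels.
At 45°: h = 1.000, k = 1.414; principal scales a = 1.414, b = 1.000.
sin(ω/2) = (a − b)/(a + b) = 0.4142/2.414 = 0.1716, so ω = 2 arcsin(0.1716) ≈ 19.8°.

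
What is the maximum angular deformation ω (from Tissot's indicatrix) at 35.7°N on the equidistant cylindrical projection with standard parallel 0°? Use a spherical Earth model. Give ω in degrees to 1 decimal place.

Plate carrée maps x = Rλ, y = Rφ. The meridian scale is h = 1 and the parallel scale is k = 1/cos φ = sec φ.
At 35.7°: h = 1.000, k = 1.231; principal scales a = 1.231, b = 1.000.
sin(ω/2) = (a − b)/(a + b) = 0.2314/2.231 = 0.1037, so ω = 2 arcsin(0.1037) ≈ 11.9°.

11.9°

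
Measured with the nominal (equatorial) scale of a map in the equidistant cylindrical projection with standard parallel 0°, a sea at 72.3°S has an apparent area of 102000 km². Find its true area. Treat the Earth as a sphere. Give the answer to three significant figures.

For the equirectangular projection with φ₀ = 0 (plate carrée), h = 1 along meridians and k = sec φ along parallels.
Areal scale = h·k = 1 × sec φ; at 72.3°, h = 1.000, k = 3.289, so h·k = 3.289.
True area = apparent / (areal scale) = 102000 / 3.289 ≈ 31000 km².

31000 km²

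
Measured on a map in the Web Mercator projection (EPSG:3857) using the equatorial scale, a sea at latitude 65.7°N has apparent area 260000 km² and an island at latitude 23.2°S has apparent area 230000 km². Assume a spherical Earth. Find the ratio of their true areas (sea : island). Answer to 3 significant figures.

0.227

Mercator's areal exaggeration is sec²φ; hence true area = (apparent area) · cos²φ.
True area of sea: 260000 × cos²(65.7°) = 260000 × 0.1693 = 44030 km².
True area of island: 230000 × cos²(23.2°) = 230000 × 0.8448 = 194300 km².
Ratio = 44030 / 194300 ≈ 0.227.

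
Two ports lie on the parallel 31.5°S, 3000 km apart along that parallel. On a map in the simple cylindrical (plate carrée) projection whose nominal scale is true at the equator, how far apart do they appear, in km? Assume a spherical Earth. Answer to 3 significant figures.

Plate carrée maps x = Rλ, y = Rφ. The meridian scale is h = 1 and the parallel scale is k = 1/cos φ = sec φ.
Along the parallel, k = sec 31.5° = 1/0.8526 = 1.173.
Map distance = 3000 × 1.173 ≈ 3520 km.

3520 km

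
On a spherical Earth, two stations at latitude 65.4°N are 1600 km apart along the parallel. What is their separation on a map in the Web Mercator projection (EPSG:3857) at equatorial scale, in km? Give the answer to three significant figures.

Mercator is conformal, so the point scale is isotropic: h = k = sec φ = 1/cos φ.
Along the parallel, k = sec 65.4° = 1/0.4163 = 2.402.
Map distance = 1600 × 2.402 ≈ 3840 km.

3840 km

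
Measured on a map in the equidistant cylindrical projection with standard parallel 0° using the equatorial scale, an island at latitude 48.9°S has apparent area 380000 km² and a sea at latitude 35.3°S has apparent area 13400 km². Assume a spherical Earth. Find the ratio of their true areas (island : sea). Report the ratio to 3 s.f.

Plate carrée has h = 1 and k = sec φ, giving areal scale sec φ; true area = (apparent area) · cos φ.
True area of island: 380000 × cos(48.9°) = 380000 × 0.6574 = 249800 km².
True area of sea: 13400 × cos(35.3°) = 13400 × 0.8161 = 10940 km².
Ratio = 249800 / 10940 ≈ 22.8.

22.8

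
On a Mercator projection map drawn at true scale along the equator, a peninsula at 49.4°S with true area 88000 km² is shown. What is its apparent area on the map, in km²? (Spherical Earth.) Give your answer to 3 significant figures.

For Mercator, h = k = sec φ (a conformal cylindrical projection has a single point scale, 1/cos φ).
Areal scale = k² = sec²φ = 1/cos²(49.4°) = 1/0.6508² = 2.361.
Apparent area = 88000 × 2.361 ≈ 208000 km².

208000 km²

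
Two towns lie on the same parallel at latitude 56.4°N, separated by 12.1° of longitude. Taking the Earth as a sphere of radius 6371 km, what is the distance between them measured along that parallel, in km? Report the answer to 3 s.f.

Arc length along a parallel = R cos φ · Δλ (with Δλ in radians).
= 6371 × cos 56.4° × (12.1° × π/180) = 6371 × 0.5534 × 0.2112 ≈ 745 km.

745 km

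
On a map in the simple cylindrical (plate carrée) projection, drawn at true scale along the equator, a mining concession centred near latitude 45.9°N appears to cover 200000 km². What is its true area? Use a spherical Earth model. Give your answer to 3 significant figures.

139000 km²

Plate carrée maps x = Rλ, y = Rφ. The meridian scale is h = 1 and the parallel scale is k = 1/cos φ = sec φ.
Areal scale = h·k = 1 × sec φ; at 45.9°, h = 1.000, k = 1.437, so h·k = 1.437.
True area = apparent / (areal scale) = 200000 / 1.437 ≈ 139000 km².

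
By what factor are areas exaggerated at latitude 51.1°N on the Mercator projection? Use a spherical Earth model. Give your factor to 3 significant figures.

Mercator is conformal, so the point scale is isotropic: h = k = sec φ = 1/cos φ.
Areal scale = k² = sec²φ = 1/cos²(51.1°) = 1/0.6280² = 2.536.

2.54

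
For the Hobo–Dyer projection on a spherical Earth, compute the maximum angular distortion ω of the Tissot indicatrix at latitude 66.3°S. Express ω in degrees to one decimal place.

Hobo–Dyer is a cylindrical equal-area projection with standard parallels at ±37.5°. Cylindrical equal-area (φ₀ = 37.5°): h = cos φ / cos 37.5° along meridians, k = cos 37.5° / cos φ along parallels; h·k = 1.
At 66.3°: h = 0.5066, k = 1.974; principal scales a = 1.974, b = 0.5066.
sin(ω/2) = (a − b)/(a + b) = 1.467/2.480 = 0.5915, so ω = 2 arcsin(0.5915) ≈ 72.5°.

72.5°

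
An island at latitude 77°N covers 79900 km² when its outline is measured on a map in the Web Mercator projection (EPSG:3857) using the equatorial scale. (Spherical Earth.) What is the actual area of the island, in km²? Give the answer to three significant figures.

4040 km²

Mercator is conformal, so the point scale is isotropic: h = k = sec φ = 1/cos φ.
Areal scale = k² = sec²φ = 1/cos²(77°) = 1/0.2250² = 19.76.
True area = apparent / (areal scale) = 79900 / 19.76 ≈ 4040 km².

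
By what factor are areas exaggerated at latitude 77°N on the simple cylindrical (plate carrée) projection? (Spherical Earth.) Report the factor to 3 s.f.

For the equirectangular projection with φ₀ = 0 (plate carrée), h = 1 along meridians and k = sec φ along parallels.
Areal scale = h·k = 1 × sec φ; at 77°, h = 1.000, k = 4.445, so h·k = 4.445.

4.45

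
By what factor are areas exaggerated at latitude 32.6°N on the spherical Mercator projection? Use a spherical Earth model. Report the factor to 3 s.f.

For Mercator, h = k = sec φ (a conformal cylindrical projection has a single point scale, 1/cos φ).
Areal scale = k² = sec²φ = 1/cos²(32.6°) = 1/0.8425² = 1.409.

1.41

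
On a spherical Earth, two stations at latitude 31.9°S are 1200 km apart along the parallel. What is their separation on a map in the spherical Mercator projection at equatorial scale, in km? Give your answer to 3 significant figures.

1410 km

For Mercator, h = k = sec φ (a conformal cylindrical projection has a single point scale, 1/cos φ).
Along the parallel, k = sec 31.9° = 1/0.8490 = 1.178.
Map distance = 1200 × 1.178 ≈ 1410 km.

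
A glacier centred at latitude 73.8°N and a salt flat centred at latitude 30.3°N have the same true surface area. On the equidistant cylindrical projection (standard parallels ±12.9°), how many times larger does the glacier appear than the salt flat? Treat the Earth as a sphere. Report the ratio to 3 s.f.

The equidistant cylindrical projection with φ₀ = 12.9° has h = 1 (meridians true) and k = cos φ₀ / cos φ along parallels.
Areal scale at 73.8°: h·k = 1.000 × 3.494 = 3.494.
Areal scale at 30.3°: h·k = 1.000 × 1.129 = 1.129.
Ratio = 3.494/1.129 ≈ 3.09.

3.09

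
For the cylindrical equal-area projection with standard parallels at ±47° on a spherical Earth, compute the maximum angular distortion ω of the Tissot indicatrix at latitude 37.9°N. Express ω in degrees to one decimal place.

For cylindrical equal-area with standard parallel φ₀, h = cos φ / cos φ₀ and k = cos φ₀ / cos φ, so h·k = 1.
At 37.9°: h = 1.157, k = 0.8643; principal scales a = 1.157, b = 0.8643.
sin(ω/2) = (a − b)/(a + b) = 0.2927/2.021 = 0.1448, so ω = 2 arcsin(0.1448) ≈ 16.7°.

16.7°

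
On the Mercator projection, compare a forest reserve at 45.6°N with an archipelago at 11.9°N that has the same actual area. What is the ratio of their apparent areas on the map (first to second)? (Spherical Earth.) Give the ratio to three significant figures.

Mercator areal scale is sec²φ.
At 45.6°: sec²(45.6°) = 1/0.6997² = 2.043.
At 11.9°: sec²(11.9°) = 1/0.9785² = 1.044.
Ratio = 2.043/1.044 = cos²(11.9°)/cos²(45.6°) ≈ 1.96.

1.96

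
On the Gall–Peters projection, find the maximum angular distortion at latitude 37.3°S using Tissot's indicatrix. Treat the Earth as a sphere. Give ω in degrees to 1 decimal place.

13.5°

Gall–Peters is a cylindrical equal-area projection with standard parallels at ±45°. Cylindrical equal-area (φ₀ = 45°): h = cos φ / cos 45° along meridians, k = cos 45° / cos φ along parallels; h·k = 1.
At 37.3°: h = 1.125, k = 0.8889; principal scales a = 1.125, b = 0.8889.
sin(ω/2) = (a − b)/(a + b) = 0.2361/2.014 = 0.1172, so ω = 2 arcsin(0.1172) ≈ 13.5°.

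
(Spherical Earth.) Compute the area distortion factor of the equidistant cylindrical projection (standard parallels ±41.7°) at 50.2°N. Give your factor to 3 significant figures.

1.17

The equidistant cylindrical projection with φ₀ = 41.7° has h = 1 (meridians true) and k = cos φ₀ / cos φ along parallels.
Areal scale = h·k = 1 × cos φ₀ / cos φ; at 50.2°, h = 1.000, k = 1.166, so h·k = 1.166.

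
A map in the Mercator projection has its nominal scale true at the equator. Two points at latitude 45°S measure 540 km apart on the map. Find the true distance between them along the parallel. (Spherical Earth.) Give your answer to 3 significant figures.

For Mercator, h = k = sec φ (a conformal cylindrical projection has a single point scale, 1/cos φ).
Along the parallel at 45°, map distances are exaggerated by k = sec 45° = 1.414.
True distance = 540 / 1.414 = 540 × cos 45° ≈ 382 km.

382 km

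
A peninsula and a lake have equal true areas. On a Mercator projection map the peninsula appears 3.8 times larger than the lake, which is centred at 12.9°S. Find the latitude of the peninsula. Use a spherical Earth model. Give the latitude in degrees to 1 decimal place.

For equal true areas on Mercator, apparent areas scale as sec²φ, so the ratio is cos²φ₂ / cos²φ₁.
cos²φ₂ / cos²φ₁ = 3.8  ⇒  cos φ₁ = cos 12.9° / √3.8 = 0.9748/1.949 = 0.5000.
φ₁ = arccos(0.5000) ≈ 60.0°.

60.0°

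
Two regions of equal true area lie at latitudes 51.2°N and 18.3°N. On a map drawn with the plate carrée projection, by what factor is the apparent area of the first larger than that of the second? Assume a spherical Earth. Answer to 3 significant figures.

For the equirectangular projection with φ₀ = 0 (plate carrée), h = 1 along meridians and k = sec φ along parallels.
Areal scale at 51.2°: h·k = 1.000 × 1.596 = 1.596.
Areal scale at 18.3°: h·k = 1.000 × 1.053 = 1.053.
Ratio = 1.596/1.053 ≈ 1.52.

1.52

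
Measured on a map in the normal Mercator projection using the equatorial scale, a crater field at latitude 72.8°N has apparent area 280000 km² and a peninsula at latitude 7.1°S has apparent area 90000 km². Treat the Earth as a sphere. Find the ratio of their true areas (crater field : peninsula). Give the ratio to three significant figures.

On Mercator the areal scale is sec²φ, so true area = apparent × cos²φ.
True area of crater field: 280000 × cos²(72.8°) = 280000 × 0.08744 = 24480 km².
True area of peninsula: 90000 × cos²(7.1°) = 90000 × 0.9847 = 88630 km².
Ratio = 24480 / 88630 ≈ 0.276.

0.276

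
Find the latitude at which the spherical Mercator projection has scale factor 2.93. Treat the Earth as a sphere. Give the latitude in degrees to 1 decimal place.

Mercator scale is k = sec φ = 1/cos φ.
1/cos φ = 2.93  ⇒  cos φ = 0.3413  ⇒  φ = arccos(0.3413) ≈ 70.0°.

70.0°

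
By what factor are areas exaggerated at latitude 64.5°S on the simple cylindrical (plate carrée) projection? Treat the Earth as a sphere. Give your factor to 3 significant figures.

2.32

For the equirectangular projection with φ₀ = 0 (plate carrée), h = 1 along meridians and k = sec φ along parallels.
Areal scale = h·k = 1 × sec φ; at 64.5°, h = 1.000, k = 2.323, so h·k = 2.323.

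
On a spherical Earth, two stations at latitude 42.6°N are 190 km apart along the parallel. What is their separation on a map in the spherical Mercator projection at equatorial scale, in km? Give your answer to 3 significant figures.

Mercator is conformal, so the point scale is isotropic: h = k = sec φ = 1/cos φ.
Along the parallel, k = sec 42.6° = 1/0.7361 = 1.359.
Map distance = 190 × 1.359 ≈ 258 km.

258 km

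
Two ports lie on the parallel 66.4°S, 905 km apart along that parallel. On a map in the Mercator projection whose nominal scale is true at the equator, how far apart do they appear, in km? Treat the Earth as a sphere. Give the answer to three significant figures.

The Mercator projection is conformal; its linear scale factor is the same in every direction and equals sec φ = 1/cos φ.
Along the parallel, k = sec 66.4° = 1/0.4003 = 2.498.
Map distance = 905 × 2.498 ≈ 2260 km.

2260 km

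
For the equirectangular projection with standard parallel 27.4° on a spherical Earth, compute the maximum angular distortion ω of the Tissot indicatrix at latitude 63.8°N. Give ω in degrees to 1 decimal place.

With standard parallel φ₀ = 27.4°, the equirectangular projection gives x = Rλ cos φ₀, y = Rφ, so h = 1 and k = cos 27.4° / cos φ.
At 63.8°: h = 1.000, k = 2.011; principal scales a = 2.011, b = 1.000.
sin(ω/2) = (a − b)/(a + b) = 1.011/3.011 = 0.3357, so ω = 2 arcsin(0.3357) ≈ 39.2°.

39.2°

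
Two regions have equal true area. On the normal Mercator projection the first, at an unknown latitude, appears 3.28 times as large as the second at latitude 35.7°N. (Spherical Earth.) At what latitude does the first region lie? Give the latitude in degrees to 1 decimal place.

63.4°

Mercator areal scale is sec²φ, so apparent-area ratio = sec²φ₁ / sec²φ₂ = cos²φ₂ / cos²φ₁.
cos²φ₂ / cos²φ₁ = 3.28  ⇒  cos φ₁ = cos 35.7° / √3.28 = 0.8121/1.811 = 0.4484.
φ₁ = arccos(0.4484) ≈ 63.4°.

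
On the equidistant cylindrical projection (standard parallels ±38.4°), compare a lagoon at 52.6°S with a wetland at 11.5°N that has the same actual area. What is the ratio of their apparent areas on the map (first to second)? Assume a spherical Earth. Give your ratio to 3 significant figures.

1.61

The equidistant cylindrical projection with φ₀ = 38.4° has h = 1 (meridians true) and k = cos φ₀ / cos φ along parallels.
Areal scale at 52.6°: h·k = 1.000 × 1.290 = 1.290.
Areal scale at 11.5°: h·k = 1.000 × 0.7997 = 0.7997.
Ratio = 1.290/0.7997 ≈ 1.61.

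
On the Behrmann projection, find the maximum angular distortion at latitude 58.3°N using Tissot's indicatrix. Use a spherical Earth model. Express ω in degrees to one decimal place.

55.0°

The Behrmann projection is cylindrical equal-area with φ₀ = 30°. For cylindrical equal-area with standard parallel φ₀, h = cos φ / cos φ₀ and k = cos φ₀ / cos φ, so h·k = 1.
At 58.3°: h = 0.6068, k = 1.648; principal scales a = 1.648, b = 0.6068.
sin(ω/2) = (a − b)/(a + b) = 1.041/2.255 = 0.4618, so ω = 2 arcsin(0.4618) ≈ 55.0°.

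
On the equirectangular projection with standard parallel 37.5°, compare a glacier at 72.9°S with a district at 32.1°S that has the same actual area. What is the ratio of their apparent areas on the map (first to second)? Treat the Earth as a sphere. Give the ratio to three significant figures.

In the equirectangular projection with standard parallel φ₀ = 37.5° (x = Rλ cos φ₀, y = Rφ), meridians are true-scale (h = 1) and the parallel scale is k = cos φ₀ / cos φ.
Areal scale at 72.9°: h·k = 1.000 × 2.698 = 2.698.
Areal scale at 32.1°: h·k = 1.000 × 0.9365 = 0.9365.
Ratio = 2.698/0.9365 ≈ 2.88.

2.88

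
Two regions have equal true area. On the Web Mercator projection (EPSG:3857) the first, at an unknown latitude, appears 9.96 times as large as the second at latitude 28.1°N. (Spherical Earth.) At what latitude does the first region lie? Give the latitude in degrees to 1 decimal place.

73.8°

On Mercator, (apparent₁)/(apparent₂) = sec²φ₁ / sec²φ₂ when true areas are equal.
cos²φ₂ / cos²φ₁ = 9.96  ⇒  cos φ₁ = cos 28.1° / √9.96 = 0.8821/3.156 = 0.2795.
φ₁ = arccos(0.2795) ≈ 73.8°.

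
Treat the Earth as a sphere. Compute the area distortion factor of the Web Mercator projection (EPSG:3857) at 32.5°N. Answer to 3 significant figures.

The Mercator projection is conformal; its linear scale factor is the same in every direction and equals sec φ = 1/cos φ.
Areal scale = k² = sec²φ = 1/cos²(32.5°) = 1/0.8434² = 1.406.

1.41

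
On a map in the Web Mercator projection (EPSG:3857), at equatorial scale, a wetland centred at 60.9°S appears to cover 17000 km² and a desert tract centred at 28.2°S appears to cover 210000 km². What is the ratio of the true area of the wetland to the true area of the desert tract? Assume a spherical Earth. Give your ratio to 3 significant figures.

0.0247

On Mercator the areal scale is sec²φ, so true area = apparent × cos²φ.
True area of wetland: 17000 × cos²(60.9°) = 17000 × 0.2365 = 4021 km².
True area of desert tract: 210000 × cos²(28.2°) = 210000 × 0.7767 = 163100 km².
Ratio = 4021 / 163100 ≈ 0.0247.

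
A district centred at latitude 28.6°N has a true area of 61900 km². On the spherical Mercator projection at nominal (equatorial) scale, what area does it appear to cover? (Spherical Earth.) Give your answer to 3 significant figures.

The Mercator projection is conformal; its linear scale factor is the same in every direction and equals sec φ = 1/cos φ.
Areal scale = k² = sec²φ = 1/cos²(28.6°) = 1/0.8780² = 1.297.
Apparent area = 61900 × 1.297 ≈ 80300 km².

80300 km²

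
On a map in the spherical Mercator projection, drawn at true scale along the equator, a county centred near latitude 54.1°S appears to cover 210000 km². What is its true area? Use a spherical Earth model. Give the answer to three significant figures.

Mercator is conformal, so the point scale is isotropic: h = k = sec φ = 1/cos φ.
Areal scale = k² = sec²φ = 1/cos²(54.1°) = 1/0.5864² = 2.908.
True area = apparent / (areal scale) = 210000 / 2.908 ≈ 72200 km².

72200 km²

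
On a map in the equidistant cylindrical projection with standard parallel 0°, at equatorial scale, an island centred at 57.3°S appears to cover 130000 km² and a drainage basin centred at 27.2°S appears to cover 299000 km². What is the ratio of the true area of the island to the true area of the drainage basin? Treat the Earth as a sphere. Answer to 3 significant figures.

On the plate carrée, areal scale = h·k = 1 × sec φ, so true area = apparent × cos φ.
True area of island: 130000 × cos(57.3°) = 130000 × 0.5402 = 70230 km².
True area of drainage basin: 299000 × cos(27.2°) = 299000 × 0.8894 = 265900 km².
Ratio = 70230 / 265900 ≈ 0.264.

0.264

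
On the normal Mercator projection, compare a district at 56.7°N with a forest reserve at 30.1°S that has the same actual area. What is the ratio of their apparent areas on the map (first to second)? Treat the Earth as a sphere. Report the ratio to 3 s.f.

Mercator areal scale is sec²φ.
At 56.7°: sec²(56.7°) = 1/0.5490² = 3.318.
At 30.1°: sec²(30.1°) = 1/0.8652² = 1.336.
Ratio = 3.318/1.336 = cos²(30.1°)/cos²(56.7°) ≈ 2.48.

2.48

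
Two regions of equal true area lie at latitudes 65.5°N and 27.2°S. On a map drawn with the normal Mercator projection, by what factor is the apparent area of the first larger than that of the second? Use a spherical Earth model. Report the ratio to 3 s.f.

4.60

Mercator areal scale is sec²φ.
At 65.5°: sec²(65.5°) = 1/0.4147² = 5.815.
At 27.2°: sec²(27.2°) = 1/0.8894² = 1.264.
Ratio = 5.815/1.264 = cos²(27.2°)/cos²(65.5°) ≈ 4.60.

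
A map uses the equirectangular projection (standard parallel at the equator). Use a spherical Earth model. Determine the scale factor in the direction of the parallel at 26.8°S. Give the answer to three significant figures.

1.12

Plate carrée maps x = Rλ, y = Rφ. The meridian scale is h = 1 and the parallel scale is k = 1/cos φ = sec φ.
k = 1/cos 26.8° = 1/0.8926 = 1.120.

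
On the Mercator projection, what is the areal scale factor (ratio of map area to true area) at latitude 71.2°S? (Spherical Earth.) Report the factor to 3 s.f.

9.63

The Mercator projection is conformal; its linear scale factor is the same in every direction and equals sec φ = 1/cos φ.
Areal scale = k² = sec²φ = 1/cos²(71.2°) = 1/0.3223² = 9.629.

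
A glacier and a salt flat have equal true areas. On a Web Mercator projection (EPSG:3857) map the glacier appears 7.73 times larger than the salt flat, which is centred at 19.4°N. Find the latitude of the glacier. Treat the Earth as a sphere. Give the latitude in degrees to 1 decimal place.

Mercator areal scale is sec²φ, so apparent-area ratio = sec²φ₁ / sec²φ₂ = cos²φ₂ / cos²φ₁.
cos²φ₂ / cos²φ₁ = 7.73  ⇒  cos φ₁ = cos 19.4° / √7.73 = 0.9432/2.780 = 0.3393.
φ₁ = arccos(0.3393) ≈ 70.2°.

70.2°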